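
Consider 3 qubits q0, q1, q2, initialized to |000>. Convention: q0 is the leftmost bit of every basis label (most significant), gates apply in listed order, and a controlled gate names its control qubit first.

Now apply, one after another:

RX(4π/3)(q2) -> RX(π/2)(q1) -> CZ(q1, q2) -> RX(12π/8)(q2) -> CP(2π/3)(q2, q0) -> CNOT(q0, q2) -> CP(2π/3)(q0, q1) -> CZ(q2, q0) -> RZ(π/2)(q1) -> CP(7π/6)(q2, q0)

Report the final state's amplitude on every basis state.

The final amplitudes are (-1 + sqrt(3))*exp(3*I*pi/4)/4 on |000>, (1 + sqrt(3))*exp(I*pi/4)/4 on |001>, (-sqrt(3) - 1)*exp(3*I*pi/4)/4 on |010>, -sqrt(3)*exp(I*pi/4)/4 + exp(I*pi/4)/4 on |011>, 0 on |100>, 0 on |101>, 0 on |110>, 0 on |111>.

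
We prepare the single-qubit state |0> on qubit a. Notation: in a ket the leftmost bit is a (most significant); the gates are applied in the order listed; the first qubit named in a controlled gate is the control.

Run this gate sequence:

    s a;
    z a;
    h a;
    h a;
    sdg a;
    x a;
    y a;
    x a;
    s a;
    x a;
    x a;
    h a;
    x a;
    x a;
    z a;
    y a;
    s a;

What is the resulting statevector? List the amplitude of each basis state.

The resulting statevector has amplitude -sqrt(2)*I/2 on |0>, -sqrt(2)/2 on |1>.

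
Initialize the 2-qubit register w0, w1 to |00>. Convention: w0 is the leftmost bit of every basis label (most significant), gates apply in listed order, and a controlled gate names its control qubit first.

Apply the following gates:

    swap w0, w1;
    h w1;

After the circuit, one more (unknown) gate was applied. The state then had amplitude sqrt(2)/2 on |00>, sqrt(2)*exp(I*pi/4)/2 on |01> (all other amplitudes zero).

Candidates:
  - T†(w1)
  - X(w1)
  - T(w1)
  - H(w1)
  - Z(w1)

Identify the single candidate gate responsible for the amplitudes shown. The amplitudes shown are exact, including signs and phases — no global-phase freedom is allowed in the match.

It was T(w1) that produced the state shown.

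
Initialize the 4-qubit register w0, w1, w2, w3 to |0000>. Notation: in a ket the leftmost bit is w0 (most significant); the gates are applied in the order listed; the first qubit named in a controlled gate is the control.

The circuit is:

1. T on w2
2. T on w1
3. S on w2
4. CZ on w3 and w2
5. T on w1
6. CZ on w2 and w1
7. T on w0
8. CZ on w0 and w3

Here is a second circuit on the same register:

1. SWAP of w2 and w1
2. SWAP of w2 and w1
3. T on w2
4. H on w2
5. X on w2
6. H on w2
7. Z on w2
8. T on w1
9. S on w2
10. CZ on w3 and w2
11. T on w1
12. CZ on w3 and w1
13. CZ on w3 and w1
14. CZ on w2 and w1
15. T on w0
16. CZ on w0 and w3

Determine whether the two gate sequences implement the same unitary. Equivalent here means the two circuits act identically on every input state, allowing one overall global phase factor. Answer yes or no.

Yes, they are equivalent — the unitaries differ by at most a global phase.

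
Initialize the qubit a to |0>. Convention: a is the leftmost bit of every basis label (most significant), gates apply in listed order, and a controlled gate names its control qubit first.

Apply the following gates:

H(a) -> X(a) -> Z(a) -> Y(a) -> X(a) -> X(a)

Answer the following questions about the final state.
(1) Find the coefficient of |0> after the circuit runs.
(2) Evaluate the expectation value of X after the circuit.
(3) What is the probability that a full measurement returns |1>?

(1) |0> carries amplitude sqrt(2)*I/2 in the final state. Key observation: the block from step 5 through step 6 cancels to the identity and can be dropped.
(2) The observable X averages to 1.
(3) Outcome |1> occurs with probability 1/2.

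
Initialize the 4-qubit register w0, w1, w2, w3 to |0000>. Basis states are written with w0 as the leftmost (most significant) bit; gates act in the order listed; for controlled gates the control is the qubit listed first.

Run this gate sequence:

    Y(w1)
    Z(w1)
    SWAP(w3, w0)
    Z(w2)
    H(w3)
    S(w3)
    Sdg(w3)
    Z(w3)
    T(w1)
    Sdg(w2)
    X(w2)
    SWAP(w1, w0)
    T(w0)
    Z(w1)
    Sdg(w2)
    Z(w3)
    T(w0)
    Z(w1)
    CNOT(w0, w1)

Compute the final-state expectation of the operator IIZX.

The expectation value of IIZX is -1. Key observation: the block from step 6 through step 7 cancels to the identity and can be dropped.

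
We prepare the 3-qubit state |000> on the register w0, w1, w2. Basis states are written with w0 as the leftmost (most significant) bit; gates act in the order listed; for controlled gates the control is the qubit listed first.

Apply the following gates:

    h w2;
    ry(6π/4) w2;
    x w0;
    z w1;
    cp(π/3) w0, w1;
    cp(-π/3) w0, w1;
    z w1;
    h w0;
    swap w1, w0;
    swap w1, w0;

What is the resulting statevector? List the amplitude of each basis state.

The final amplitudes are -sqrt(2)/2 on |000>, sqrt(2)/2 on |100>, and 0 on every other basis state. Key observation: gates 4-7 undo each other exactly, leaving only the rest of the circuit to track.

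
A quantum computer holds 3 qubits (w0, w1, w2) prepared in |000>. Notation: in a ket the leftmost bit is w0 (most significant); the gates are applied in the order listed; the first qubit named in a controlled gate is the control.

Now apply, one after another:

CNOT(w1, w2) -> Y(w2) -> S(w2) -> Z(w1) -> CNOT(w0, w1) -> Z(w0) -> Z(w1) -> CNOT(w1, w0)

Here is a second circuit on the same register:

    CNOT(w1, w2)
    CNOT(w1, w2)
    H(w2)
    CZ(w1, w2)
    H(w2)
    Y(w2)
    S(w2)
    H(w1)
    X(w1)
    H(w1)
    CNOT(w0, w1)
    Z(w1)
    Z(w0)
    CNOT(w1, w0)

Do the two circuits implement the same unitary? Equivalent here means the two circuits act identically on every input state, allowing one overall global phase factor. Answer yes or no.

Yes — the two circuits implement the same unitary up to a global phase.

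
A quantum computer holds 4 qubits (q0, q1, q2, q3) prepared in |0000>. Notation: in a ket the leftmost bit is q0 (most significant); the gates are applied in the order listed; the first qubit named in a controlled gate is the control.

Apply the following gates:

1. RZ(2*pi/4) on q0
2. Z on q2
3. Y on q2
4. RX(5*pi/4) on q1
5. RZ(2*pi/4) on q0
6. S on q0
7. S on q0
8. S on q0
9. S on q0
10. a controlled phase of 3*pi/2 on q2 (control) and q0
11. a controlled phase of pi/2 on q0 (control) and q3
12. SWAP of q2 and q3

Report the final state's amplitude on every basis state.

The resulting statevector has amplitude -sqrt(2 - sqrt(2))/2 on |0001>, -I*sqrt(sqrt(2) + 2)/2 on |0101>, and 0 on every other basis state. Key observation: gates 6-9 undo each other exactly, leaving only the rest of the circuit to track.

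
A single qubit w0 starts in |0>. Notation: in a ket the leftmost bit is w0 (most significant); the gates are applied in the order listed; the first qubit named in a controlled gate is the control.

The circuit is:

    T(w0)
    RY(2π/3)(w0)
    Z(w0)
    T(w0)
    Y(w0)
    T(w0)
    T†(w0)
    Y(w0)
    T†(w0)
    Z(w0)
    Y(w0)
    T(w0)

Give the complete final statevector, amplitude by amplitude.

The resulting statevector has amplitude -sqrt(3)*I/2 on |0>, exp(3*I*pi/4)/2 on |1>. Key observation: gates 3-10 undo each other exactly, leaving only the rest of the circuit to track.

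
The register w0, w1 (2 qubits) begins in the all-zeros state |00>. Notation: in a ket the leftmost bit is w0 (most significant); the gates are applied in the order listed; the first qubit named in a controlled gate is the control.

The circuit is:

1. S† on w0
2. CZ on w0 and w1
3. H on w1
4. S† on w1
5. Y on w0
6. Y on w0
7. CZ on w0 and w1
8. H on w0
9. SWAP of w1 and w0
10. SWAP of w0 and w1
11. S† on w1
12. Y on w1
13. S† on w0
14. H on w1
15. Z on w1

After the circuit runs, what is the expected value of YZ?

The observable YZ averages to -1.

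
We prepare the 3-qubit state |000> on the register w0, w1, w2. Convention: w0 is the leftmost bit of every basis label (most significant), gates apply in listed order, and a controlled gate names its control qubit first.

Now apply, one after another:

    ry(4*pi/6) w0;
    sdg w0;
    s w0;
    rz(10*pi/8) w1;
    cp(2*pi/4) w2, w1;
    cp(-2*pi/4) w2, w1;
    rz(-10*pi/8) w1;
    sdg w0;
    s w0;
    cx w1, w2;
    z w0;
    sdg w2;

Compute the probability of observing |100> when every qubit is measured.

The probability of measuring |100> is 3/4. Key observation: the block from step 2 through step 9 cancels to the identity and can be dropped.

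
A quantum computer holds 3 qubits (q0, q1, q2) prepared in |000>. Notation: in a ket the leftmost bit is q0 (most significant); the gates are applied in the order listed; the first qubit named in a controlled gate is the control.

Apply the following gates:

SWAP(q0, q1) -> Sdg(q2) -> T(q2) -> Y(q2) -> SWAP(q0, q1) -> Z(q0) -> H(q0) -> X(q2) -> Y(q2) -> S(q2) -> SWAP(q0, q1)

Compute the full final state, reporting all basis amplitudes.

The resulting statevector has amplitude -sqrt(2)*I/2 on |001>, -sqrt(2)*I/2 on |011>, and 0 on every other basis state.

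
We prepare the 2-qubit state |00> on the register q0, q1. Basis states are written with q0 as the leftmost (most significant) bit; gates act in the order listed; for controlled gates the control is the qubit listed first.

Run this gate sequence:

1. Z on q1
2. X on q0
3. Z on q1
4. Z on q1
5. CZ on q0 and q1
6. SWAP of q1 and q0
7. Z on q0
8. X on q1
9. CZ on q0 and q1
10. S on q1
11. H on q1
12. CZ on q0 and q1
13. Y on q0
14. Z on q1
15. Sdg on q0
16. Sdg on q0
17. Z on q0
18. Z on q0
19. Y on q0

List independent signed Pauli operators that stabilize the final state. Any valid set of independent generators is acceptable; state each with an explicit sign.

One valid set of independent stabilizer generators is -IX, +ZI (any independent generating set of the same group is equally correct).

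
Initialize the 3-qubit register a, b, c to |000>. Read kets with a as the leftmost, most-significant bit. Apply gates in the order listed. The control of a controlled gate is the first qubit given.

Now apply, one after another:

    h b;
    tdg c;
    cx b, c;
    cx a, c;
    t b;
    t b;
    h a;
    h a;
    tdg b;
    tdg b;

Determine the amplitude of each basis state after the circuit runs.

The resulting statevector has amplitude sqrt(2)/2 on |000>, sqrt(2)/2 on |011>, and 0 on every other basis state. Key observation: steps 5-10 multiply out to the identity, so the circuit reduces to the remaining gates.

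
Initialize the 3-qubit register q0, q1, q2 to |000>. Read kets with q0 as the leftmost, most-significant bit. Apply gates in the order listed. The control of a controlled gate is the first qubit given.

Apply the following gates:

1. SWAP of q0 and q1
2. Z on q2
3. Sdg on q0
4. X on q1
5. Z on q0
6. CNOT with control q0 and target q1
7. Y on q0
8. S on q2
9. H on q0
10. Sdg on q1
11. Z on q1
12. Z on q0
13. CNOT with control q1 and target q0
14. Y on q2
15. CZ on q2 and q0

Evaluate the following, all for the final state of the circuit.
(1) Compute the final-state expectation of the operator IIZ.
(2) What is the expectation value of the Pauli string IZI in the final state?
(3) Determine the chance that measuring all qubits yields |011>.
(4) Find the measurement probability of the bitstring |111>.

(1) The expectation value of IIZ is -1.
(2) The observable IZI averages to -1.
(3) A full measurement returns |011> with probability 1/2.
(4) Outcome |111> occurs with probability 1/2.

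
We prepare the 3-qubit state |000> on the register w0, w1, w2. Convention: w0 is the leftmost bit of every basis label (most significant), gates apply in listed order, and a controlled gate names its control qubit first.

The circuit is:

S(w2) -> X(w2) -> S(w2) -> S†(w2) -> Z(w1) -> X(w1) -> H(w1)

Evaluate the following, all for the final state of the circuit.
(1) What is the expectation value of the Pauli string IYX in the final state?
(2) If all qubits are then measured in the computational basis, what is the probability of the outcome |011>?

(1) In the final state, IYX has expectation 0.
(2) Outcome |011> occurs with probability 1/2.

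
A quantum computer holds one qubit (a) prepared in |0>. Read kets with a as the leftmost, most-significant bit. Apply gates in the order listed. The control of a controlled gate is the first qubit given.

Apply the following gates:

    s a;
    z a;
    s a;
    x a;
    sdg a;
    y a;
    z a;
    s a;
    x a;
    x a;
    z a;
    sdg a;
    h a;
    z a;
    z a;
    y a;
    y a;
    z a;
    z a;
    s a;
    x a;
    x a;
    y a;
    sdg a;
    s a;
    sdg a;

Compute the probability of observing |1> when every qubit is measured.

The probability of measuring |1> is 1/2. Key observation: steps 15-18 multiply out to the identity, so the circuit reduces to the remaining gates.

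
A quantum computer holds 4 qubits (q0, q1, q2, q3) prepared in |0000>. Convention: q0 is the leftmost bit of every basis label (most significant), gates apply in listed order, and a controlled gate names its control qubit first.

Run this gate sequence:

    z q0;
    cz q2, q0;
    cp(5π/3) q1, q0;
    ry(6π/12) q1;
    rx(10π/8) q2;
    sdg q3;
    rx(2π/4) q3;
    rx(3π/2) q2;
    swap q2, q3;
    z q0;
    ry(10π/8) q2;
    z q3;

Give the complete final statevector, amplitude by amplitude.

The final amplitudes are -sqrt(2)/8 + 1/4 - sqrt(2)*I/8 on |0000>, sqrt(2)/8 + 1/4 + sqrt(2)*I/8 on |0001>, (1 - I)*(-sqrt(2) + 1 - I)/8 on |0010>, (1 - I)*(1 + sqrt(2) - I)/8 on |0011>, -sqrt(2)/8 + 1/4 - sqrt(2)*I/8 on |0100>, sqrt(2)/8 + 1/4 + sqrt(2)*I/8 on |0101>, (1 - I)*(-sqrt(2) + 1 - I)/8 on |0110>, (1 - I)*(1 + sqrt(2) - I)/8 on |0111>, 0 on |1000>, 0 on |1001>, 0 on |1010>, 0 on |1011>, 0 on |1100>, 0 on |1101>, 0 on |1110>, 0 on |1111>.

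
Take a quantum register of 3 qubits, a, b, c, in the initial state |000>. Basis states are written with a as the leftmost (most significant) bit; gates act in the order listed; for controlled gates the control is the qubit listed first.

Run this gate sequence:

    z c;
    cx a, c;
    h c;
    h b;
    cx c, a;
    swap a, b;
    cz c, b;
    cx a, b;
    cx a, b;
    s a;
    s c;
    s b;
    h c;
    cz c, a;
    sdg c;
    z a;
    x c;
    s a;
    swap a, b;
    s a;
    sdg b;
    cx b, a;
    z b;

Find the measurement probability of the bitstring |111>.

A full measurement returns |111> with probability 1/8.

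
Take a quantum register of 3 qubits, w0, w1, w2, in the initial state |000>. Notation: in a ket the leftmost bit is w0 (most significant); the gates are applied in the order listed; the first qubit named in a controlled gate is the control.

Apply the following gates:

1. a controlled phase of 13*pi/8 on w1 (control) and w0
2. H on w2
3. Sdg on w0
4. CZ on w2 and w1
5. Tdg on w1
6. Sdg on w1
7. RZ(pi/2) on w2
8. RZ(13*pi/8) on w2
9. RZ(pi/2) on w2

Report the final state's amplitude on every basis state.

The resulting statevector has amplitude sqrt(2)*exp(11*I*pi/16)/2 on |000>, -sqrt(2)*exp(5*I*pi/16)/2 on |001>, and 0 on every other basis state.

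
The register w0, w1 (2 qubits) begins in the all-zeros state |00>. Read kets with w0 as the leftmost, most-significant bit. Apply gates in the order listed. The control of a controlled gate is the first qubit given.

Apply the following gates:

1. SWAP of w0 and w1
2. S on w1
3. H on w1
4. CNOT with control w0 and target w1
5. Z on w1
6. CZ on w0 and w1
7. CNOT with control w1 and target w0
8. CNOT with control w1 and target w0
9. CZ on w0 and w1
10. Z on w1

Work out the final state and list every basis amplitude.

The final amplitudes are sqrt(2)/2 on |00>, sqrt(2)/2 on |01>, 0 on |10>, 0 on |11>. Key observation: steps 5-10 multiply out to the identity, so the circuit reduces to the remaining gates.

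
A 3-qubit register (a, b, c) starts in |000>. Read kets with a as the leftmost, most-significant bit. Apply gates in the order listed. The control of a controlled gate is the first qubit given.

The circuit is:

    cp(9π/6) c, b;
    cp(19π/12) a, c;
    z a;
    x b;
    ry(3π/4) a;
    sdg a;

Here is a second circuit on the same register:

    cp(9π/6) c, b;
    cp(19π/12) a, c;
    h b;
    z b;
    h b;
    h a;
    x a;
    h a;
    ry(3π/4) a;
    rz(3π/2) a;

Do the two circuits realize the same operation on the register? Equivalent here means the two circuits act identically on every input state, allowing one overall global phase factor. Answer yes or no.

Yes: on every input state the two circuits agree up to one overall phase factor.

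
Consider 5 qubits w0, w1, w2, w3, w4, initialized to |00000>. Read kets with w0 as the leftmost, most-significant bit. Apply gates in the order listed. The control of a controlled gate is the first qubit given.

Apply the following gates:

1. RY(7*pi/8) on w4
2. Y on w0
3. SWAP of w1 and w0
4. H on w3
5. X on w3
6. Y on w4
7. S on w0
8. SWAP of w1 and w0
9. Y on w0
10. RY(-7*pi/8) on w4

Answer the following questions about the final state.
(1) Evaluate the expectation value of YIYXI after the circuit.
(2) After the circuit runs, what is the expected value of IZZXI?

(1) The observable YIYXI averages to 0.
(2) The observable IZZXI averages to 1.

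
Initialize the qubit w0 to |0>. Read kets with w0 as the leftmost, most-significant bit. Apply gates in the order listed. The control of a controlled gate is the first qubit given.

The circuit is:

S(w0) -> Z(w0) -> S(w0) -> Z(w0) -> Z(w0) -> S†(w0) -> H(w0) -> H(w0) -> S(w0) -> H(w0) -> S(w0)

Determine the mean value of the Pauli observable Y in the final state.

The observable Y averages to 1.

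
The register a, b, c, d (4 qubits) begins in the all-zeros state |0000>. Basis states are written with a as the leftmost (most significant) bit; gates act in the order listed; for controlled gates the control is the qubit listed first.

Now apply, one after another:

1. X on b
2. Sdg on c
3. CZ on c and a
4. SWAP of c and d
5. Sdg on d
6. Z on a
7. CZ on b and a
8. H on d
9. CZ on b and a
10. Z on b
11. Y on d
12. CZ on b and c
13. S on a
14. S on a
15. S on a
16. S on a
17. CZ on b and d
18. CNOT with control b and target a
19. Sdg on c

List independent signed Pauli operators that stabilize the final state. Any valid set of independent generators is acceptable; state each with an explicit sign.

One valid set of independent stabilizer generators is +IIIX, -ZIII, -IZII, +IIZI (any independent generating set of the same group is equally correct). Key observation: steps 13-16 multiply out to the identity, so the circuit reduces to the remaining gates.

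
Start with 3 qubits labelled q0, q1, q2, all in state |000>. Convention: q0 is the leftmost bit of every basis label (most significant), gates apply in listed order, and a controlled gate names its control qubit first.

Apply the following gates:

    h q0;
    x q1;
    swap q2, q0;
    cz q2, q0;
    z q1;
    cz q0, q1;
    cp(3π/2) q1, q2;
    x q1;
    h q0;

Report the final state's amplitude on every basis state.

The resulting statevector has amplitude -1/2 on |000>, I/2 on |001>, 0 on |010>, 0 on |011>, -1/2 on |100>, I/2 on |101>, 0 on |110>, 0 on |111>.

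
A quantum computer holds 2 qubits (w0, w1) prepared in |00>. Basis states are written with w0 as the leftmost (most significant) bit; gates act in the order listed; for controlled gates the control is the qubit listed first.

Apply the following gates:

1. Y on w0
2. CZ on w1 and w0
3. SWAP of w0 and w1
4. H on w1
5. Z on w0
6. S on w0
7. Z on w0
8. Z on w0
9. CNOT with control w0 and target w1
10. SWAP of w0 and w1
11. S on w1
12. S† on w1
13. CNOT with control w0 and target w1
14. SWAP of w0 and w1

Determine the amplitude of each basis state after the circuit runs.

After the circuit, the state carries amplitude sqrt(2)*I/2 on |00>, 0 on |01>, 0 on |10>, -sqrt(2)*I/2 on |11>.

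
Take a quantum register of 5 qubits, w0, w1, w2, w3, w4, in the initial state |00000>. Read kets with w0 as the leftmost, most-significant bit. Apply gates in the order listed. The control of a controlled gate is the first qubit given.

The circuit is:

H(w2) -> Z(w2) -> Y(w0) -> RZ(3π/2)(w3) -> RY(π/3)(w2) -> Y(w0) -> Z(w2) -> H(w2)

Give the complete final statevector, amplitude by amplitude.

The final amplitudes are -sqrt(3)*exp(I*pi/4)/2 on |00000>, -exp(I*pi/4)/2 on |00100>, and 0 on every other basis state.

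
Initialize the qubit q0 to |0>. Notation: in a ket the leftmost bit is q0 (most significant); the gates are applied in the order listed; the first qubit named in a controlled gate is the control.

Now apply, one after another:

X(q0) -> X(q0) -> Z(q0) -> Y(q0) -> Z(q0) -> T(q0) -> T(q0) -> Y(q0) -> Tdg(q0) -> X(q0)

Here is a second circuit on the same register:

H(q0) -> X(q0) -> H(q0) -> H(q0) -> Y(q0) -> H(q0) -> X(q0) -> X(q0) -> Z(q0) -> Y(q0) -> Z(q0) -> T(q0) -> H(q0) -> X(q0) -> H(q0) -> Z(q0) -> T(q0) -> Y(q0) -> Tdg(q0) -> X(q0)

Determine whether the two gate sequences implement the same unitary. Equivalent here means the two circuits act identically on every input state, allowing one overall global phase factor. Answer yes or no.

No: there is an input state on which the two circuits produce genuinely different outputs (not merely differing by a phase).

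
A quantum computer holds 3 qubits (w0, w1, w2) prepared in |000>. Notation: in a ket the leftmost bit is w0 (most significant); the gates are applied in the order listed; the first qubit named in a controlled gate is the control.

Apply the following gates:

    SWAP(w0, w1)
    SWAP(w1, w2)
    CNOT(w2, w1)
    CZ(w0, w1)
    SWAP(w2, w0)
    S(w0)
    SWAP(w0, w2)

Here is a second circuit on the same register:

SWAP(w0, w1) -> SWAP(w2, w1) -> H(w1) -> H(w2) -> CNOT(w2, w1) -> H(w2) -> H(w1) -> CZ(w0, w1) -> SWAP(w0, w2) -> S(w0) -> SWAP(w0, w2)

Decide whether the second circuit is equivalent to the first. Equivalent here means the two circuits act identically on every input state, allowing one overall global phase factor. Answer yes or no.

No — the two circuits implement different unitaries, even allowing a global phase.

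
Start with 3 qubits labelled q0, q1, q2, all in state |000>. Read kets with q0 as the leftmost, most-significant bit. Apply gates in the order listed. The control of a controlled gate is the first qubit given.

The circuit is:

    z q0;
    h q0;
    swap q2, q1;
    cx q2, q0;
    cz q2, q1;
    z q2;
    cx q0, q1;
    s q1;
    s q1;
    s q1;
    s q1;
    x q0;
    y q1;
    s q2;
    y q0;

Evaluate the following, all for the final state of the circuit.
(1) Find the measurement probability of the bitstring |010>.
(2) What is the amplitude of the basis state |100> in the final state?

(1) The probability of measuring |010> is 1/2. Key observation: the block from step 8 through step 11 cancels to the identity and can be dropped.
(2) |100> carries amplitude sqrt(2)/2 in the final state.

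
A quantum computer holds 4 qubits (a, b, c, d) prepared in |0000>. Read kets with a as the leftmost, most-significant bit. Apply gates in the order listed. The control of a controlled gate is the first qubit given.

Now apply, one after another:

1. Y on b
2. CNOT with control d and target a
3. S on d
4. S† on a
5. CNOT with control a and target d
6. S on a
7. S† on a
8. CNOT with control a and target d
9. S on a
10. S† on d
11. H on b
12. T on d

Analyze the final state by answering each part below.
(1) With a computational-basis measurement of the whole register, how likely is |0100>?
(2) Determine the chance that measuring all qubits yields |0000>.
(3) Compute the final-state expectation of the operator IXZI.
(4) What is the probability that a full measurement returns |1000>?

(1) The probability of measuring |0100> is 1/2. Key observation: steps 3-10 multiply out to the identity, so the circuit reduces to the remaining gates.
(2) The probability of measuring |0000> is 1/2.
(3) The expectation value of IXZI is -1.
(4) A full measurement returns |1000> with probability 0.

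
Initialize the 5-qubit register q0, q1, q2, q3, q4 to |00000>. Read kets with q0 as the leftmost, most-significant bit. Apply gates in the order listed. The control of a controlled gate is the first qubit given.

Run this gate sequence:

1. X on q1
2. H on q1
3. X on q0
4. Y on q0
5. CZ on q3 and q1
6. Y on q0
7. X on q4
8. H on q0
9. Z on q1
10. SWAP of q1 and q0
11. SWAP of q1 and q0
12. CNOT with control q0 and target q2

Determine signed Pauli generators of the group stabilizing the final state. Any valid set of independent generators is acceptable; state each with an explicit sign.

One valid set of independent stabilizer generators is -XIXII, +IXIII, +ZIZII, +IIIZI, -IIIIZ (any independent generating set of the same group is equally correct).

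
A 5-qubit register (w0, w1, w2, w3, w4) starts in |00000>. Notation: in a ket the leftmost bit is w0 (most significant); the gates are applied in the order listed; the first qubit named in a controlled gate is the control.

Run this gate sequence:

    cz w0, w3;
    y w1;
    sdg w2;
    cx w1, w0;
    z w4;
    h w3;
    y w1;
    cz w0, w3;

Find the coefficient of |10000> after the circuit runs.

The amplitude on |10000> is sqrt(2)/2.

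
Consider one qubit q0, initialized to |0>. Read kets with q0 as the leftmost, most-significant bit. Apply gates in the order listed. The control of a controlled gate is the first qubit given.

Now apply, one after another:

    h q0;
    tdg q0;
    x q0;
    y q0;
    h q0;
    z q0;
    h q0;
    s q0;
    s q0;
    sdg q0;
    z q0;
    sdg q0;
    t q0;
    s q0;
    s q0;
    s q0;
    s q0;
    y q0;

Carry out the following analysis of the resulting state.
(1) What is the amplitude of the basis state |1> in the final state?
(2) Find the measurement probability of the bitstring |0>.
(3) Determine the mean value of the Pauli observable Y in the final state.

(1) The final state's coefficient on |1> equals sqrt(2)*exp(3*I*pi/4)/2. Key observation: steps 14-17 multiply out to the identity, so the circuit reduces to the remaining gates.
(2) A full measurement returns |0> with probability 1/2.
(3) The expectation value of Y is 1.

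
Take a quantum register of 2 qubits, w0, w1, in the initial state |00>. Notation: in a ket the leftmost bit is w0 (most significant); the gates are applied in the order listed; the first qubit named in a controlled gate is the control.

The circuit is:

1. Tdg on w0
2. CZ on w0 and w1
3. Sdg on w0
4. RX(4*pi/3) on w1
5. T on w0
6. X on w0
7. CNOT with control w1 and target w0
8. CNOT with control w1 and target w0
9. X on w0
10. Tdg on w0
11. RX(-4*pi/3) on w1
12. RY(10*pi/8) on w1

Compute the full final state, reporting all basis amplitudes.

The final amplitudes are -sqrt(2 - sqrt(2))/2 on |00>, sqrt(sqrt(2) + 2)/2 on |01>, 0 on |10>, 0 on |11>. Key observation: the block from step 4 through step 11 cancels to the identity and can be dropped.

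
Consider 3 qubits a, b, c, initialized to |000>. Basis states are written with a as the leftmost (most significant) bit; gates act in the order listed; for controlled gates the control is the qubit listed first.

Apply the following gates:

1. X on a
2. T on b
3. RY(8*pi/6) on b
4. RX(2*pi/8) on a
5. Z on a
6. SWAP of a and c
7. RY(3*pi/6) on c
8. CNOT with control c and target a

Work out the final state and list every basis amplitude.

The resulting statevector has amplitude -sqrt(2)*sqrt(sqrt(2) + 2)/8 + sqrt(2)*I*sqrt(2 - sqrt(2))/8 on |000>, 0 on |001>, sqrt(6)*sqrt(sqrt(2) + 2)/8 - sqrt(6)*I*sqrt(2 - sqrt(2))/8 on |010>, 0 on |011>, 0 on |100>, sqrt(2)*sqrt(sqrt(2) + 2)/8 + sqrt(2)*I*sqrt(2 - sqrt(2))/8 on |101>, 0 on |110>, -sqrt(6)*sqrt(sqrt(2) + 2)/8 - sqrt(6)*I*sqrt(2 - sqrt(2))/8 on |111>.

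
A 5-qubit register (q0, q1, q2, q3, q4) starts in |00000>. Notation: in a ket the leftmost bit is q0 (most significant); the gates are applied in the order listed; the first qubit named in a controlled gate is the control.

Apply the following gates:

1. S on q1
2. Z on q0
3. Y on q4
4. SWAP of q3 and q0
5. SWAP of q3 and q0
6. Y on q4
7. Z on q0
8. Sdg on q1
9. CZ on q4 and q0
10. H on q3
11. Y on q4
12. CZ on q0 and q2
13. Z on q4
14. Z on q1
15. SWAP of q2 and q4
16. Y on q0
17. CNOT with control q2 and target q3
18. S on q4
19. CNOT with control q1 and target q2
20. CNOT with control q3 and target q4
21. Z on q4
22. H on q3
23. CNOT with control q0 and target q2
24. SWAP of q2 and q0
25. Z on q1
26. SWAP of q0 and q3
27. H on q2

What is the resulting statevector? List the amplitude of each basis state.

The resulting statevector has amplitude sqrt(2)/4 on |00000>, -sqrt(2)/4 on |00001>, -sqrt(2)/4 on |00100>, sqrt(2)/4 on |00101>, sqrt(2)/4 on |10000>, sqrt(2)/4 on |10001>, -sqrt(2)/4 on |10100>, -sqrt(2)/4 on |10101>, and 0 on every other basis state. Key observation: gates 1-8 undo each other exactly, leaving only the rest of the circuit to track.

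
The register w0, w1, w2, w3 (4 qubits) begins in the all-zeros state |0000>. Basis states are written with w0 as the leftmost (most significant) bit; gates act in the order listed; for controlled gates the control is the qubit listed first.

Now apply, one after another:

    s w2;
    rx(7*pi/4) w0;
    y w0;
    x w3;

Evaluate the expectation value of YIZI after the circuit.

In the final state, YIZI has expectation sqrt(2)/2.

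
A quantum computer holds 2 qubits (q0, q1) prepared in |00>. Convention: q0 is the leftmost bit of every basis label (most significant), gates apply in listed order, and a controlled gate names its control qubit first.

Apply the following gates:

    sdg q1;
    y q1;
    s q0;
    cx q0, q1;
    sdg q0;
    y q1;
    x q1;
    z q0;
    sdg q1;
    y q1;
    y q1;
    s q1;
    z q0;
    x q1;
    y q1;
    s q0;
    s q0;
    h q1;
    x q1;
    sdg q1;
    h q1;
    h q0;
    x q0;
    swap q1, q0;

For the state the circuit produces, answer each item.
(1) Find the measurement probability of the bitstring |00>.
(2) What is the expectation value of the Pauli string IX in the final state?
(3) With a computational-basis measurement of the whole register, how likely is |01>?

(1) A full measurement returns |00> with probability 1/4.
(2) The observable IX averages to 1.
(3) A full measurement returns |01> with probability 1/4.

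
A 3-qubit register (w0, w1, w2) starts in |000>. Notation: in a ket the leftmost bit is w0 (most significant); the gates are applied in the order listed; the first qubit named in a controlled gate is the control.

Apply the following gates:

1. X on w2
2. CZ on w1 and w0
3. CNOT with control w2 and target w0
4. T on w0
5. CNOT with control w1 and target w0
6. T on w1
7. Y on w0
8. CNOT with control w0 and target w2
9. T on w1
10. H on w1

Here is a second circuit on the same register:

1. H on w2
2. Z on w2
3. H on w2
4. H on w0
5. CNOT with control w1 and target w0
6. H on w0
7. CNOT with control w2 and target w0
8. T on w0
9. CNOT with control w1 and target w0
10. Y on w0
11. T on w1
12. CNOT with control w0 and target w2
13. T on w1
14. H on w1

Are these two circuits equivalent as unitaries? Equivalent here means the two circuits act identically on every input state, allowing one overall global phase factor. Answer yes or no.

Yes, they are equivalent — the unitaries differ by at most a global phase.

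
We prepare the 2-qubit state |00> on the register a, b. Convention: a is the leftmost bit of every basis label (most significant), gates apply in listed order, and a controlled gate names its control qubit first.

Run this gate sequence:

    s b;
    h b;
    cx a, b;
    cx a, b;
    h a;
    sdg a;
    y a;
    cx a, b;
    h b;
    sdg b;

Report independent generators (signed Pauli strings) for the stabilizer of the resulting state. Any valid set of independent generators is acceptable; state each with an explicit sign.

One valid set of independent stabilizer generators is -YI, +IZ (any independent generating set of the same group is equally correct).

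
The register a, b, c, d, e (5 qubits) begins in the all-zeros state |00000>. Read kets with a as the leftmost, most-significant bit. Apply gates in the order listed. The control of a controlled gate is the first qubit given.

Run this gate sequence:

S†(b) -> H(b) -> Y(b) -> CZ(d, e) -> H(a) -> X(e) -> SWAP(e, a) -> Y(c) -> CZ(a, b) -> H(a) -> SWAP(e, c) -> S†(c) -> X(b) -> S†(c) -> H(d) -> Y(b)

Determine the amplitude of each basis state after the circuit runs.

The resulting statevector has amplitude 0 on |00000>, -I/4 on |00001>, 0 on |00010>, -I/4 on |00011>, 0 on |00100>, I/4 on |00101>, 0 on |00110>, I/4 on |00111>, 0 on |01000>, I/4 on |01001>, 0 on |01010>, I/4 on |01011>, 0 on |01100>, -I/4 on |01101>, 0 on |01110>, -I/4 on |01111>, 0 on |10000>, I/4 on |10001>, 0 on |10010>, I/4 on |10011>, 0 on |10100>, -I/4 on |10101>, 0 on |10110>, -I/4 on |10111>, 0 on |11000>, -I/4 on |11001>, 0 on |11010>, -I/4 on |11011>, 0 on |11100>, I/4 on |11101>, 0 on |11110>, I/4 on |11111>.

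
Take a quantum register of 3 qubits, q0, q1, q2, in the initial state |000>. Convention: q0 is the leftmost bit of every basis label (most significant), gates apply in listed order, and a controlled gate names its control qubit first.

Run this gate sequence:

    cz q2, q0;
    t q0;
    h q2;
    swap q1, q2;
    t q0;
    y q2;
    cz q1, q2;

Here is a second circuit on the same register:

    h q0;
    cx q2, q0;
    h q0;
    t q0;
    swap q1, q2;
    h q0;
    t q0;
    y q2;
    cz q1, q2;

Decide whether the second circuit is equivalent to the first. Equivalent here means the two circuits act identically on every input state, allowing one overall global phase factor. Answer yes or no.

No — the two circuits implement different unitaries, even allowing a global phase.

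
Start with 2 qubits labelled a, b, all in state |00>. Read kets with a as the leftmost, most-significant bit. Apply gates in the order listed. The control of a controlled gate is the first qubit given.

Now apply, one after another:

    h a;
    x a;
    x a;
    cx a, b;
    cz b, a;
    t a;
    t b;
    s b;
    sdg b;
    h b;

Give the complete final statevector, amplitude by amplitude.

After the circuit, the state carries amplitude 1/2 on |00>, 1/2 on |01>, -I/2 on |10>, I/2 on |11>. Key observation: steps 2-3 multiply out to the identity, so the circuit reduces to the remaining gates.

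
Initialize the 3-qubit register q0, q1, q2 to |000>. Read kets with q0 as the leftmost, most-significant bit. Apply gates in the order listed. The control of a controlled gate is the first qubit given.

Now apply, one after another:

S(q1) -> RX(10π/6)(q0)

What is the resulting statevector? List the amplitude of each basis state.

The resulting statevector has amplitude -sqrt(3)/2 on |000>, -I/2 on |100>, and 0 on every other basis state.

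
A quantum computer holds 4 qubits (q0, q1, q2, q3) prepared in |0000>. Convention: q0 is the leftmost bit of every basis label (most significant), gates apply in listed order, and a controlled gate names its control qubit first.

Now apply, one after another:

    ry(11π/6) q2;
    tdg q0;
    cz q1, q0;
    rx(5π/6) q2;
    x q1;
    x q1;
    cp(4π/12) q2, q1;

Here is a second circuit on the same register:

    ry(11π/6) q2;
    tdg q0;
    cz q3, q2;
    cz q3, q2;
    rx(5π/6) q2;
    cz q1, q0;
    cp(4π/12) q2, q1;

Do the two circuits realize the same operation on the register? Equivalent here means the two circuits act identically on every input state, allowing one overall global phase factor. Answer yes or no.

Yes: on every input state the two circuits agree up to one overall phase factor.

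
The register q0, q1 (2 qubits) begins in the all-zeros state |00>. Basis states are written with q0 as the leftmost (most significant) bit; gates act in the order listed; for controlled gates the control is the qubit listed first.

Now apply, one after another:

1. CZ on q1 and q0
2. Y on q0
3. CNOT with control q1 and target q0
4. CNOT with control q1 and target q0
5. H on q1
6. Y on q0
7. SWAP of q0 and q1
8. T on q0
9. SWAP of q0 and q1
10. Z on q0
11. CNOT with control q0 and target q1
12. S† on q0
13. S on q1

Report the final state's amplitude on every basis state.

The final amplitudes are sqrt(2)/2 on |00>, sqrt(2)*exp(3*I*pi/4)/2 on |01>, 0 on |10>, 0 on |11>.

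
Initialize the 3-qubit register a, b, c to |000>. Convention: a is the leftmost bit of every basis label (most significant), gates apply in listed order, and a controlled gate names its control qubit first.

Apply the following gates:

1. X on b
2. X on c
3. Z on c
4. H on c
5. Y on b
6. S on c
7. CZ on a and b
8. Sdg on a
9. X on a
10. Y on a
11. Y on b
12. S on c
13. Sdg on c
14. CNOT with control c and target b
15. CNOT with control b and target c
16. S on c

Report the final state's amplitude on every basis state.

The final amplitudes are sqrt(2)*I/2 on |001>, -sqrt(2)/2 on |011>, and 0 on every other basis state.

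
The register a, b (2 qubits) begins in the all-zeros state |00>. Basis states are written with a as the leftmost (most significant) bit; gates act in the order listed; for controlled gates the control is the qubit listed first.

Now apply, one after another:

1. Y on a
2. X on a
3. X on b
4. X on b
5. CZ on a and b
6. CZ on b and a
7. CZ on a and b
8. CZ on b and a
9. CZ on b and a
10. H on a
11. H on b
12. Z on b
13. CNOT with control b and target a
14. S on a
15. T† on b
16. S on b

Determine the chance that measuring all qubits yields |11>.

Outcome |11> occurs with probability 1/4.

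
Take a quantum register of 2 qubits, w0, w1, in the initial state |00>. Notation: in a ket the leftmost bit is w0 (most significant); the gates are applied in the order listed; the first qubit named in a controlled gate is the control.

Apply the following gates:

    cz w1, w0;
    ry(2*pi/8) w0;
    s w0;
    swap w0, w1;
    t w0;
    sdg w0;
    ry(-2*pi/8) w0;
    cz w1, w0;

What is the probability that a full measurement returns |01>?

A full measurement returns |01> with probability 1/8.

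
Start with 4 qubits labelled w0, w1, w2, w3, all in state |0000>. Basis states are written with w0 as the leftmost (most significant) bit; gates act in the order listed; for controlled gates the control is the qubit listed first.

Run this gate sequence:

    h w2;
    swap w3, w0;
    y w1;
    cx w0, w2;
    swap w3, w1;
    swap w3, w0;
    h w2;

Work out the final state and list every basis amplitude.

After the circuit, the state carries amplitude I on |1000>, and 0 on every other basis state.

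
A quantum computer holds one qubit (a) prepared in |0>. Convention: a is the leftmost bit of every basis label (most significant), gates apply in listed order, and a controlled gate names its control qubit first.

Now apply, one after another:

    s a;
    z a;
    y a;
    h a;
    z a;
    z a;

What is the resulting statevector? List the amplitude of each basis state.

The resulting statevector has amplitude sqrt(2)*I/2 on |0>, -sqrt(2)*I/2 on |1>.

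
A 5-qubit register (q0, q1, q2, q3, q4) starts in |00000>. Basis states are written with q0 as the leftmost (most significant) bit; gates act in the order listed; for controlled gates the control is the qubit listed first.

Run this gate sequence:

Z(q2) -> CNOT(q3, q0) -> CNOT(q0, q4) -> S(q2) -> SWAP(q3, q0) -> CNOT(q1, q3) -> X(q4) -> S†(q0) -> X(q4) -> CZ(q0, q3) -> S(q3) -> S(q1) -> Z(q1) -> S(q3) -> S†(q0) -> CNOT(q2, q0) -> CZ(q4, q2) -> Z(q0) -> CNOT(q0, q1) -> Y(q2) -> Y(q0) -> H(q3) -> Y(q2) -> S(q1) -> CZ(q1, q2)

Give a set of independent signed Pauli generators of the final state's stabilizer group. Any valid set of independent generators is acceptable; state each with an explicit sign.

One valid set of independent stabilizer generators is +IIIXI, -ZIIII, +IZIII, +IIZII, +IIIIZ (any independent generating set of the same group is equally correct).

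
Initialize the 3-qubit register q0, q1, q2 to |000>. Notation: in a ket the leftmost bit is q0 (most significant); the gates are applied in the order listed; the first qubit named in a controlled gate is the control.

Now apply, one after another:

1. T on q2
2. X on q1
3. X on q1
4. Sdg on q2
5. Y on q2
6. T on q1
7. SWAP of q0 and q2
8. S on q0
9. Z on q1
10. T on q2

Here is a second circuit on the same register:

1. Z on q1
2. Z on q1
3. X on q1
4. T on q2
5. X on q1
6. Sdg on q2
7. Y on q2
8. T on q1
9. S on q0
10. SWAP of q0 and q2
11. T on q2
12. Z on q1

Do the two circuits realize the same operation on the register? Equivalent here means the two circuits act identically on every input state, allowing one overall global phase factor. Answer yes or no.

No — the two circuits implement different unitaries, even allowing a global phase.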